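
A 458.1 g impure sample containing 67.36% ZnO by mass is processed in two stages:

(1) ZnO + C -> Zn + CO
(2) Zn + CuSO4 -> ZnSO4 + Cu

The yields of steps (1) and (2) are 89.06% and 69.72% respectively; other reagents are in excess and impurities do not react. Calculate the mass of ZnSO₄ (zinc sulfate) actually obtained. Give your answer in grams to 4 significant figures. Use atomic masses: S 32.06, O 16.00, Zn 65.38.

380.1 g

Pure ZnO = 458.1 × 0.6736 = 308.58 g.
M(ZnO) = 65.38 + 16.00 = 81.38 g/mol.
M(ZnSO4) = 65.38 + 32.06 + 4(16.00) = 161.44 g/mol.
n(ZnO) = 308.58 / 81.38 = 3.7918 mol.
Step 1 (ZnO:Zn = 1:1): theoretical n(Zn) = 3.7918 mol; at 89.06% yield, n(Zn) = 3.3770 mol.
Step 2 (Zn:ZnSO4 = 1:1): theoretical n(ZnSO4) = 3.3770 mol, so theoretical mass = 3.3770 × 161.44 = 545.18 g.
At 69.72% yield, actual mass of ZnSO4 = 545.18 × 0.6972 = 380.10 g.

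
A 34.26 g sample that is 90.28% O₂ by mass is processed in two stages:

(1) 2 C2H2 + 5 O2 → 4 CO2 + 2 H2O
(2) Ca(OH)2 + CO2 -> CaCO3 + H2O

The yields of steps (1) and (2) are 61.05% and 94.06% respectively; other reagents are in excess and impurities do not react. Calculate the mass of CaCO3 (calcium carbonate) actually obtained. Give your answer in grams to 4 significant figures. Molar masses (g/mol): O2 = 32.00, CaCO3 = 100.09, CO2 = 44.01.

44.44 g

Pure O2 = 34.26 × 0.9028 = 30.930 g.
n(O2) = 30.930 / 32.00 = 0.96656 mol.
Step 1 (O2:CO2 = 5:4): theoretical n(CO2) = 0.77325 mol; at 61.05% yield, n(CO2) = 0.47207 mol.
Step 2 (CO2:CaCO3 = 1:1): theoretical n(CaCO3) = 0.47207 mol, so theoretical mass = 0.47207 × 100.09 = 47.249 g.
At 94.06% yield, actual mass of CaCO3 = 47.249 × 0.9406 = 44.443 g.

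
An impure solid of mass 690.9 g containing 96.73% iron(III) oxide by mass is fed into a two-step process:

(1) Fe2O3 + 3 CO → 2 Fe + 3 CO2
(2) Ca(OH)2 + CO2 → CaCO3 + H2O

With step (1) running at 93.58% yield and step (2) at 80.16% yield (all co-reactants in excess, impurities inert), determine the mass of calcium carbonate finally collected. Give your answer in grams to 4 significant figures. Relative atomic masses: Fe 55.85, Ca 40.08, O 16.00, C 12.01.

Pure Fe2O3 = 690.9 × 0.9673 = 668.31 g.
M(Fe2O3) = 2(55.85) + 3(16.00) = 159.70 g/mol.
M(CaCO3) = 40.08 + 12.01 + 3(16.00) = 100.09 g/mol.
n(Fe2O3) = 668.31 / 159.70 = 4.1848 mol.
Step 1 (Fe2O3:CO2 = 1:3): theoretical n(CO2) = 12.554 mol; at 93.58% yield, n(CO2) = 11.748 mol.
Step 2 (CO2:CaCO3 = 1:1): theoretical n(CaCO3) = 11.748 mol, so theoretical mass = 11.748 × 100.09 = 1175.9 g.
At 80.16% yield, actual mass of CaCO3 = 1175.9 × 0.8016 = 942.59 g.

942.6 g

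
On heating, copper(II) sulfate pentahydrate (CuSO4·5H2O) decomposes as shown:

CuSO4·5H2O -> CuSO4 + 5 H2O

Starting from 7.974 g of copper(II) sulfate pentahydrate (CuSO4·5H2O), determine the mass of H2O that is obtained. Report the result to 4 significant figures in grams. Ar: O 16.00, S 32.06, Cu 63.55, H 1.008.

2.877 g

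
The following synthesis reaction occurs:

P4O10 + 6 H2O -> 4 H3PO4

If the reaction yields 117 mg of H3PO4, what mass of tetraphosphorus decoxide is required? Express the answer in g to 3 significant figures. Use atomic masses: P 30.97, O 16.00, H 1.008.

0.0847 g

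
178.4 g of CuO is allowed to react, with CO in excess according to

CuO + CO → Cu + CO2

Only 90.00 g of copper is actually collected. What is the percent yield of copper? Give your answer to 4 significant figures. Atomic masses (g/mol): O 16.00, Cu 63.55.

63.15 %

M(CuO) = 63.55 + 16.00 = 79.55 g/mol.
M(Cu) = 63.55 g/mol.
n(CuO) = 178.40 g / 79.55 g/mol = 2.2426 mol.
From the equation the CuO:Cu mole ratio is 1:1, so n(Cu) = 2.2426 × 1/1 = 2.2426 mol.
Mass of Cu = 2.2426 mol × 63.55 g/mol = 142.52 g.
This is the theoretical yield. Percent yield = 90.00 g / 142.52 g × 100% = 63.150%.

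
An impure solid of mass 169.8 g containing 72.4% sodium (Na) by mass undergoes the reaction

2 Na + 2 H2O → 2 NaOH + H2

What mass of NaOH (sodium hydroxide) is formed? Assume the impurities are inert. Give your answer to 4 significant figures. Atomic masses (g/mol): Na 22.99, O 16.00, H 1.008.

213.9 g

Mass of pure Na = 169.8 g × 0.724 = 122.94 g.
M(Na) = 22.99 g/mol.
M(NaOH) = 22.99 + 16.00 + 1.008 = 39.998 g/mol.
n(Na) = 122.94 g / 22.99 g/mol = 5.3473 mol.
From the equation the Na:NaOH mole ratio is 2:2, so n(NaOH) = 5.3473 × 2/2 = 5.3473 mol.
Mass of NaOH = 5.3473 mol × 39.998 g/mol = 213.88 g.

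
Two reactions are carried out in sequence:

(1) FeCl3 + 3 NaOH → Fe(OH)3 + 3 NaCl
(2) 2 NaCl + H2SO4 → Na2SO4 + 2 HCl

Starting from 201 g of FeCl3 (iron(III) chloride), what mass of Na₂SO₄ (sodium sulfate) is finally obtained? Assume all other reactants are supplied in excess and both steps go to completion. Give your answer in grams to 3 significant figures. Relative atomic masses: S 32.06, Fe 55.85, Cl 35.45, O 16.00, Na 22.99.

264 g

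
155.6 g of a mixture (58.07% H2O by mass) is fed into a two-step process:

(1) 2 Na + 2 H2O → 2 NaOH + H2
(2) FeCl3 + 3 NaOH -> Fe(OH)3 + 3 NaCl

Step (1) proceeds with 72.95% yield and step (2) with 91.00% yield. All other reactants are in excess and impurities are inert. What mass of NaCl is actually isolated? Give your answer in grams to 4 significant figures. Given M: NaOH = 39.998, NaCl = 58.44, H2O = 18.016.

Pure H2O = 155.6 × 0.5807 = 90.357 g.
n(H2O) = 90.357 / 18.016 = 5.0154 mol.
Step 1 (H2O:NaOH = 2:2): theoretical n(NaOH) = 5.0154 mol; at 72.95% yield, n(NaOH) = 3.6587 mol.
Step 2 (NaOH:NaCl = 3:3): theoretical n(NaCl) = 3.6587 mol, so theoretical mass = 3.6587 × 58.44 = 213.82 g.
At 91.00% yield, actual mass of NaCl = 213.82 × 0.9100 = 194.57 g.

194.6 g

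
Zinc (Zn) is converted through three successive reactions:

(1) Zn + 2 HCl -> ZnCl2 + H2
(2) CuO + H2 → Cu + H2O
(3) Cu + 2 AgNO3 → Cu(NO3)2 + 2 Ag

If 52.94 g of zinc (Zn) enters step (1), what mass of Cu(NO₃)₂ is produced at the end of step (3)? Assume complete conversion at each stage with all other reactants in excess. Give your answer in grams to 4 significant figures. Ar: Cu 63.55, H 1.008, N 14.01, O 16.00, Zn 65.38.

151.9 g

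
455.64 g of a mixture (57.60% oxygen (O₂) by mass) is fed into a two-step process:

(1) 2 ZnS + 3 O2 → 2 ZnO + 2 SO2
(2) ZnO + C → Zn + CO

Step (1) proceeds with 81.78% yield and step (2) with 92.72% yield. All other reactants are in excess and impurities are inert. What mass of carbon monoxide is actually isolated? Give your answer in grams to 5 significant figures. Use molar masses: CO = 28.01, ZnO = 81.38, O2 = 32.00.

Pure O2 = 455.64 × 0.5760 = 262.449 g.
n(O2) = 262.449 / 32.00 = 8.20152 mol.
Step 1 (O2:ZnO = 3:2): theoretical n(ZnO) = 5.46768 mol; at 81.78% yield, n(ZnO) = 4.47147 mol.
Step 2 (ZnO:CO = 1:1): theoretical n(CO) = 4.47147 mol, so theoretical mass = 4.47147 × 28.01 = 125.246 g.
At 92.72% yield, actual mass of CO = 125.246 × 0.9272 = 116.128 g.

116.13 g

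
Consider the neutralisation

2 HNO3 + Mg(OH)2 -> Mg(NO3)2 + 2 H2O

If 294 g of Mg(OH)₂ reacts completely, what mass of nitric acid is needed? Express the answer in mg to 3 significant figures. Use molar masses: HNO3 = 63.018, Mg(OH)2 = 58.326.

635000 mg

n(Mg(OH)2) = 294.0 g / 58.326 g/mol = 5.041 mol.
From the equation the Mg(OH)2:HNO3 mole ratio is 1:2, so n(HNO3) = 5.041 × 2/1 = 10.08 mol.
Mass of HNO3 = 10.08 mol × 63.018 g/mol = 635.3 g.
Converting to mg: 635.3 g = 635000 mg.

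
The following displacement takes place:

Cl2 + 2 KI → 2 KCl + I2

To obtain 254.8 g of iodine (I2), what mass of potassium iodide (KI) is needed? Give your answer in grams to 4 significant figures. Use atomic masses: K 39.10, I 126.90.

333.3 g

M(I2) = 2(126.90) = 253.80 g/mol.
M(KI) = 39.10 + 126.90 = 166.00 g/mol.
n(I2) = 254.80 g / 253.80 g/mol = 1.0039 mol.
From the equation the I2:KI mole ratio is 1:2, so n(KI) = 1.0039 × 2/1 = 2.0079 mol.
Mass of KI = 2.0079 mol × 166.00 g/mol = 333.31 g.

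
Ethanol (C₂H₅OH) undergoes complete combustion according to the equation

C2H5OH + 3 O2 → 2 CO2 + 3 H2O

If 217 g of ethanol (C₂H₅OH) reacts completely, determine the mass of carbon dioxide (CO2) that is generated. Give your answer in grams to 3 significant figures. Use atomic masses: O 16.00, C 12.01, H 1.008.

M(C2H5OH) = 2(12.01) + 6(1.008) + 16.00 = 46.068 g/mol.
M(CO2) = 12.01 + 2(16.00) = 44.01 g/mol.
n(C2H5OH) = 217.0 g / 46.068 g/mol = 4.710 mol.
From the equation the C2H5OH:CO2 mole ratio is 1:2, so n(CO2) = 4.710 × 2/1 = 9.421 mol.
Mass of CO2 = 9.421 mol × 44.01 g/mol = 414.6 g.

415 g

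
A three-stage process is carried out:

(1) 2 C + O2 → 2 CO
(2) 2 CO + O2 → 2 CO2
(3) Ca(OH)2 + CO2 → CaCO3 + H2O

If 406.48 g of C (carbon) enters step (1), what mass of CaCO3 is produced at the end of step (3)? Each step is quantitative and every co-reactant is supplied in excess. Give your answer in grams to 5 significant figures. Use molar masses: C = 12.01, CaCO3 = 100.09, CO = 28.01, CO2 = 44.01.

3387.6 g

n(C) = 406.48 / 12.01 = 33.8451 mol.
Reaction (1): C→CO ratio 2:2 ⇒ n(CO) = 33.8451 mol.
Reaction (2): CO→CO2 ratio 2:2 ⇒ n(CO2) = 33.8451 mol.
Reaction (3): CO2→CaCO3 ratio 1:1 ⇒ n(CaCO3) = 33.8451 mol.
Mass of CaCO3 = 33.8451 × 100.09 = 3387.56 g.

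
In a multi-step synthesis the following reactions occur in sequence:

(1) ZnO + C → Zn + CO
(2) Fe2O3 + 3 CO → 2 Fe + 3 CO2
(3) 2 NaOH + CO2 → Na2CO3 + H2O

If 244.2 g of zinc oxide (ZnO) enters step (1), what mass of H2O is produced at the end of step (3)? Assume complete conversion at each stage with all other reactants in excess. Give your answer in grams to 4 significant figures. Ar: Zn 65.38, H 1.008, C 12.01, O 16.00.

M(ZnO) = 65.38 + 16.00 = 81.38 g/mol.
M(H2O) = 2(1.008) + 16.00 = 18.016 g/mol.
n(ZnO) = 244.2 / 81.38 = 3.0007 mol.
Reaction (1): ZnO→CO ratio 1:1 ⇒ n(CO) = 3.0007 mol.
Reaction (2): CO→CO2 ratio 3:3 ⇒ n(CO2) = 3.0007 mol.
Reaction (3): CO2→H2O ratio 1:1 ⇒ n(H2O) = 3.0007 mol.
Mass of H2O = 3.0007 × 18.016 = 54.061 g.

54.06 g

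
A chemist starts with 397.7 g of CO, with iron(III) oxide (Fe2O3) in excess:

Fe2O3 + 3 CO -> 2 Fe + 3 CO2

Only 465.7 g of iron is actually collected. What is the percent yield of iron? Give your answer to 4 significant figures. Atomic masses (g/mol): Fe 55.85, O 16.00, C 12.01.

88.09 %

M(CO) = 12.01 + 16.00 = 28.01 g/mol.
M(Fe) = 55.85 g/mol.
n(CO) = 397.70 g / 28.01 g/mol = 14.199 mol.
From the equation the CO:Fe mole ratio is 3:2, so n(Fe) = 14.199 × 2/3 = 9.4657 mol.
Mass of Fe = 9.4657 mol × 55.85 g/mol = 528.66 g.
This is the theoretical yield. Percent yield = 465.7 g / 528.66 g × 100% = 88.091%.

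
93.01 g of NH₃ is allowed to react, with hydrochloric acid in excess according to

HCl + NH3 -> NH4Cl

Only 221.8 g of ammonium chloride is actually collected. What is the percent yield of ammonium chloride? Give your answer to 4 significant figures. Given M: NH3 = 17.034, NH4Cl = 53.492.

75.94 %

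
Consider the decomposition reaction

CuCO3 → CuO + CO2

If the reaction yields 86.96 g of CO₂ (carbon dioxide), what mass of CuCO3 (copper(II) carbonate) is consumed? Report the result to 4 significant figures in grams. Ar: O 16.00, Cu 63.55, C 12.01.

244.1 g

M(CO2) = 12.01 + 2(16.00) = 44.01 g/mol.
M(CuCO3) = 63.55 + 12.01 + 3(16.00) = 123.56 g/mol.
n(CO2) = 86.960 g / 44.01 g/mol = 1.9759 mol.
From the equation the CO2:CuCO3 mole ratio is 1:1, so n(CuCO3) = 1.9759 × 1/1 = 1.9759 mol.
Mass of CuCO3 = 1.9759 mol × 123.56 g/mol = 244.14 g.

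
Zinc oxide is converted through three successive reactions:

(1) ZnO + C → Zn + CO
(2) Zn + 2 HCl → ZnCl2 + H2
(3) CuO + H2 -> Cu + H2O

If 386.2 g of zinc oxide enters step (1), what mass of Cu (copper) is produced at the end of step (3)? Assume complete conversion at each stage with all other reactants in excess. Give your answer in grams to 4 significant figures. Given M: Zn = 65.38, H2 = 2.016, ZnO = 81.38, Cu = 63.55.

n(ZnO) = 386.2 / 81.38 = 4.7456 mol.
Reaction (1): ZnO→Zn ratio 1:1 ⇒ n(Zn) = 4.7456 mol.
Reaction (2): Zn→H2 ratio 1:1 ⇒ n(H2) = 4.7456 mol.
Reaction (3): H2→Cu ratio 1:1 ⇒ n(Cu) = 4.7456 mol.
Mass of Cu = 4.7456 × 63.55 = 301.59 g.

301.6 g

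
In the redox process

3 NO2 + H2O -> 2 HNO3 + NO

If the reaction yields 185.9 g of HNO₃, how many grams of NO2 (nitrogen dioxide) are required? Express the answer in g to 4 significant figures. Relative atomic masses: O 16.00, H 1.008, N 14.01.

M(HNO3) = 1.008 + 14.01 + 3(16.00) = 63.018 g/mol.
M(NO2) = 14.01 + 2(16.00) = 46.01 g/mol.
n(HNO3) = 185.90 g / 63.018 g/mol = 2.9500 mol.
From the equation the HNO3:NO2 mole ratio is 2:3, so n(NO2) = 2.9500 × 3/2 = 4.4249 mol.
Mass of NO2 = 4.4249 mol × 46.01 g/mol = 203.59 g.

203.6 g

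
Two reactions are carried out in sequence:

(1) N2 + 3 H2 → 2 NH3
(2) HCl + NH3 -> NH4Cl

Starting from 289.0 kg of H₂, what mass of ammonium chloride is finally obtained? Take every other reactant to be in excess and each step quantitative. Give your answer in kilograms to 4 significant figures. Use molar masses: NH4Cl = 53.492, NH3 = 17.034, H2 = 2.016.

5112 kg

289.0 kg = 289000 g.
n(H2) = 289000 / 2.016 = 143350 mol.
Step 1 gives a 3:2 ratio of H2 to NH3, so n(NH3) = 95569 mol.
In step 2 the NH3:NH4Cl ratio is 1:1, so n(NH4Cl) = 95569 mol.
Mass of NH4Cl = 95569 × 53.492 = 5.1122 × 10^6 g = 5112 kg.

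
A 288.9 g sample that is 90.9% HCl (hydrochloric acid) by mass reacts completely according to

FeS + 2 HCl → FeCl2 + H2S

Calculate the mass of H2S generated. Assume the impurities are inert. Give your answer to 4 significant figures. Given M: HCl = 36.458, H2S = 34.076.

Mass of pure HCl = 288.9 g × 0.909 = 262.61 g.
n(HCl) = 262.61 g / 36.458 g/mol = 7.2031 mol.
From the equation the HCl:H2S mole ratio is 2:1, so n(H2S) = 7.2031 × 1/2 = 3.6015 mol.
Mass of H2S = 3.6015 mol × 34.076 g/mol = 122.73 g.

122.7 g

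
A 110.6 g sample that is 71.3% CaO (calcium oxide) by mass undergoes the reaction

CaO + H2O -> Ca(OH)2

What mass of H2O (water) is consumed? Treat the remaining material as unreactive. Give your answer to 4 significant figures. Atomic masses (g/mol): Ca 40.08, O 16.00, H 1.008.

Mass of pure CaO = 110.6 g × 0.713 = 78.858 g.
M(CaO) = 40.08 + 16.00 = 56.08 g/mol.
M(H2O) = 2(1.008) + 16.00 = 18.016 g/mol.
n(CaO) = 78.858 g / 56.08 g/mol = 1.4062 mol.
From the equation the CaO:H2O mole ratio is 1:1, so n(H2O) = 1.4062 × 1/1 = 1.4062 mol.
Mass of H2O = 1.4062 mol × 18.016 g/mol = 25.333 g.

25.33 g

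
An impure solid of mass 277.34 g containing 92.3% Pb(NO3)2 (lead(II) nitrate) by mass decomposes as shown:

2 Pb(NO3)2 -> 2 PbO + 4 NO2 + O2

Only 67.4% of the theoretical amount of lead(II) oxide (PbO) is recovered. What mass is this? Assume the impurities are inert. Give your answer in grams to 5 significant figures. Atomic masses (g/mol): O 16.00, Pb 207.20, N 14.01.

116.27 g

Pure Pb(NO3)2 available = 277.34 g × 0.923 = 255.985 g.
M(Pb(NO3)2) = 207.20 + 2(14.01) + 6(16.00) = 331.22 g/mol.
M(PbO) = 207.20 + 16.00 = 223.20 g/mol.
n(Pb(NO3)2) = 255.985 g / 331.22 g/mol = 0.772854 mol.
From the equation the Pb(NO3)2:PbO mole ratio is 2:2, so n(PbO) = 0.772854 × 2/2 = 0.772854 mol.
Mass of PbO = 0.772854 mol × 223.20 g/mol = 172.501 g.
Actual mass collected = 172.501 g × 0.674 = 116.266 g.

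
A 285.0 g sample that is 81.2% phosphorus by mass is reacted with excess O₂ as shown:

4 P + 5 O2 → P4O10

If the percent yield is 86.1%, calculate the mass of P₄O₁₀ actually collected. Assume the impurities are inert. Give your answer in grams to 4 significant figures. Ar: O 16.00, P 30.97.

456.6 g

Pure P available = 285.0 g × 0.812 = 231.42 g.
M(P) = 30.97 g/mol.
M(P4O10) = 4(30.97) + 10(16.00) = 283.88 g/mol.
n(P) = 231.42 g / 30.97 g/mol = 7.4724 mol.
From the equation the P:P4O10 mole ratio is 4:1, so n(P4O10) = 7.4724 × 1/4 = 1.8681 mol.
Mass of P4O10 = 1.8681 mol × 283.88 g/mol = 530.32 g.
Actual mass collected = 530.32 g × 0.861 = 456.60 g.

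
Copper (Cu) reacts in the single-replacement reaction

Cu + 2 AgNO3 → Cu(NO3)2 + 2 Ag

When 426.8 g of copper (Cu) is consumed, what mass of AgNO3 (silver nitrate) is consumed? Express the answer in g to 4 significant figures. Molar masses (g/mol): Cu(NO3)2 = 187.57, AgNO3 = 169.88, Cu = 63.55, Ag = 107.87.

n(Cu) = 426.80 g / 63.55 g/mol = 6.7160 mol.
From the equation the Cu:AgNO3 mole ratio is 1:2, so n(AgNO3) = 6.7160 × 2/1 = 13.432 mol.
Mass of AgNO3 = 13.432 mol × 169.88 g/mol = 2281.8 g.

2282 g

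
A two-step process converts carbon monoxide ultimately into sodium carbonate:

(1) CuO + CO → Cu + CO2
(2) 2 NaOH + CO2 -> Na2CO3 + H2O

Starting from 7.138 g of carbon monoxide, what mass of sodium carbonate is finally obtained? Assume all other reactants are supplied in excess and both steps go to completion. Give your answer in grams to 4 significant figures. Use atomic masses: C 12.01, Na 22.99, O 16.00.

M(CO) = 12.01 + 16.00 = 28.01 g/mol.
M(Na2CO3) = 2(22.99) + 12.01 + 3(16.00) = 105.99 g/mol.
n(CO) = 7.1380 / 28.01 = 0.25484 mol.
Step 1 gives a 1:1 ratio of CO to CO2, so n(CO2) = 0.25484 mol.
In step 2 the CO2:Na2CO3 ratio is 1:1, so n(Na2CO3) = 0.25484 mol.
Mass of Na2CO3 = 0.25484 × 105.99 = 27.010 g.

27.01 g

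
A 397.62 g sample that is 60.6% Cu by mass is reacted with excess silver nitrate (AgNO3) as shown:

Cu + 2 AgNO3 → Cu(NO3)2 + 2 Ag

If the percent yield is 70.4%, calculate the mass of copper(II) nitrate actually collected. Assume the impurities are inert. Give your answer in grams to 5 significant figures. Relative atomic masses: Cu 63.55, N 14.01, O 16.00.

500.68 g

Pure Cu available = 397.62 g × 0.606 = 240.958 g.
M(Cu) = 63.55 g/mol.
M(Cu(NO3)2) = 63.55 + 2(14.01) + 6(16.00) = 187.57 g/mol.
n(Cu) = 240.958 g / 63.55 g/mol = 3.79162 mol.
From the equation the Cu:Cu(NO3)2 mole ratio is 1:1, so n(Cu(NO3)2) = 3.79162 × 1/1 = 3.79162 mol.
Mass of Cu(NO3)2 = 3.79162 mol × 187.57 g/mol = 711.195 g.
Actual mass collected = 711.195 g × 0.704 = 500.681 g.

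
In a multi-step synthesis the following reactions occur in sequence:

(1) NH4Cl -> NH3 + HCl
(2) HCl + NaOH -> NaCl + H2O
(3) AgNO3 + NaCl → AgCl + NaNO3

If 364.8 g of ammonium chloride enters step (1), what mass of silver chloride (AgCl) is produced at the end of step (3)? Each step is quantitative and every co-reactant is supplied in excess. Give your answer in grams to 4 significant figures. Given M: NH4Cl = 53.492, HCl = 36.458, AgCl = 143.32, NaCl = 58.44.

n(NH4Cl) = 364.8 / 53.492 = 6.8197 mol.
Reaction (1): NH4Cl→HCl ratio 1:1 ⇒ n(HCl) = 6.8197 mol.
Reaction (2): HCl→NaCl ratio 1:1 ⇒ n(NaCl) = 6.8197 mol.
Reaction (3): NaCl→AgCl ratio 1:1 ⇒ n(AgCl) = 6.8197 mol.
Mass of AgCl = 6.8197 × 143.32 = 977.40 g.

977.4 g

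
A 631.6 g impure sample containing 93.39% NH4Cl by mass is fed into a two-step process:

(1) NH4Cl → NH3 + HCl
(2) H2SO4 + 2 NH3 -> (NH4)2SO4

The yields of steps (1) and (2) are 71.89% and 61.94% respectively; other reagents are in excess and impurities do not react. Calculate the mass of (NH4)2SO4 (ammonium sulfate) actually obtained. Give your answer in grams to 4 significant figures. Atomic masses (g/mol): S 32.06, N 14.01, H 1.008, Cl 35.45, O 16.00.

324.4 g

Pure NH4Cl = 631.6 × 0.9339 = 589.85 g.
M(NH4Cl) = 14.01 + 4(1.008) + 35.45 = 53.492 g/mol.
M((NH4)2SO4) = 2(14.01) + 8(1.008) + 32.06 + 4(16.00) = 132.144 g/mol.
n(NH4Cl) = 589.85 / 53.492 = 11.027 mol.
Step 1 (NH4Cl:NH3 = 1:1): theoretical n(NH3) = 11.027 mol; at 71.89% yield, n(NH3) = 7.9272 mol.
Step 2 (NH3:(NH4)2SO4 = 2:1): theoretical n((NH4)2SO4) = 3.9636 mol, so theoretical mass = 3.9636 × 132.144 = 523.77 g.
At 61.94% yield, actual mass of (NH4)2SO4 = 523.77 × 0.6194 = 324.42 g.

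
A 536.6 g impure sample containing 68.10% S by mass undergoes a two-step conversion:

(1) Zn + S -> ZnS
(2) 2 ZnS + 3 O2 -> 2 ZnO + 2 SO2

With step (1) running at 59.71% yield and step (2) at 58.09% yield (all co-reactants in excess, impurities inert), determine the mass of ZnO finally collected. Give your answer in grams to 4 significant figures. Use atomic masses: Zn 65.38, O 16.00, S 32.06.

321.7 g

Pure S = 536.6 × 0.6810 = 365.42 g.
M(S) = 32.06 g/mol.
M(ZnO) = 65.38 + 16.00 = 81.38 g/mol.
n(S) = 365.42 / 32.06 = 11.398 mol.
Step 1 (S:ZnS = 1:1): theoretical n(ZnS) = 11.398 mol; at 59.71% yield, n(ZnS) = 6.8058 mol.
Step 2 (ZnS:ZnO = 2:2): theoretical n(ZnO) = 6.8058 mol, so theoretical mass = 6.8058 × 81.38 = 553.86 g.
At 58.09% yield, actual mass of ZnO = 553.86 × 0.5809 = 321.74 g.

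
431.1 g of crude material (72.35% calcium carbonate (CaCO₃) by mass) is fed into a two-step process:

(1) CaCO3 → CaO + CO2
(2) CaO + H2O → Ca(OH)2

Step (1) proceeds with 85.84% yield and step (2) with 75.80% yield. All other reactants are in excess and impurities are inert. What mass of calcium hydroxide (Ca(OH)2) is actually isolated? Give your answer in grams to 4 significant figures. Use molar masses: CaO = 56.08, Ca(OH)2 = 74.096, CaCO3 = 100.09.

Pure CaCO3 = 431.1 × 0.7235 = 311.90 g.
n(CaCO3) = 311.90 / 100.09 = 3.1162 mol.
Step 1 (CaCO3:CaO = 1:1): theoretical n(CaO) = 3.1162 mol; at 85.84% yield, n(CaO) = 2.6749 mol.
Step 2 (CaO:Ca(OH)2 = 1:1): theoretical n(Ca(OH)2) = 2.6749 mol, so theoretical mass = 2.6749 × 74.096 = 198.20 g.
At 75.80% yield, actual mass of Ca(OH)2 = 198.20 × 0.7580 = 150.24 g.

150.2 g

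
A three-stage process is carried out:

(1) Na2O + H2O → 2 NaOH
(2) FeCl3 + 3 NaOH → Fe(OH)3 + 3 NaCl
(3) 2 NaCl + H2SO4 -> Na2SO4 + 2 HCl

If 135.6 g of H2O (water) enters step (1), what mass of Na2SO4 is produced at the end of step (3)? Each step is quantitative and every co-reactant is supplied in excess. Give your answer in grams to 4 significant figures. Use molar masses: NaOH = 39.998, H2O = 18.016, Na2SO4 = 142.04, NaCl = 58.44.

1069 g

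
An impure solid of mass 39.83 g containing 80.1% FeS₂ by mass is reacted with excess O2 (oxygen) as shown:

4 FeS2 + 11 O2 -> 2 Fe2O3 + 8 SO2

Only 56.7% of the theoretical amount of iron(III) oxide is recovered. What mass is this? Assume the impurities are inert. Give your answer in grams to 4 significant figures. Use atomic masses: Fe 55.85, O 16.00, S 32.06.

12.04 g

Pure FeS2 available = 39.83 g × 0.801 = 31.904 g.
M(FeS2) = 55.85 + 2(32.06) = 119.97 g/mol.
M(Fe2O3) = 2(55.85) + 3(16.00) = 159.70 g/mol.
n(FeS2) = 31.904 g / 119.97 g/mol = 0.26593 mol.
From the equation the FeS2:Fe2O3 mole ratio is 4:2, so n(Fe2O3) = 0.26593 × 2/4 = 0.13297 mol.
Mass of Fe2O3 = 0.13297 mol × 159.70 g/mol = 21.235 g.
Actual mass collected = 21.235 g × 0.567 = 12.040 g.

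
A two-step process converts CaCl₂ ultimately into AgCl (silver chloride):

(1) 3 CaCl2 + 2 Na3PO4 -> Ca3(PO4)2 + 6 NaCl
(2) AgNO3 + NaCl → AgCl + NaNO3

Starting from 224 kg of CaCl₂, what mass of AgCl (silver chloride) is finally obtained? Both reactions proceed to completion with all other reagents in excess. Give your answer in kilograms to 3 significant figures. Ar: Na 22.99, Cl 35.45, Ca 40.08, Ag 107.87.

M(CaCl2) = 40.08 + 2(35.45) = 110.98 g/mol.
M(AgCl) = 107.87 + 35.45 = 143.32 g/mol.
224 kg = 224000 g.
n(CaCl2) = 224000 / 110.98 = 2018 mol.
Step 1 gives a 3:6 ratio of CaCl2 to NaCl, so n(NaCl) = 4037 mol.
In step 2 the NaCl:AgCl ratio is 1:1, so n(AgCl) = 4037 mol.
Mass of AgCl = 4037 × 143.32 = 578500 g = 579 kg.

579 kg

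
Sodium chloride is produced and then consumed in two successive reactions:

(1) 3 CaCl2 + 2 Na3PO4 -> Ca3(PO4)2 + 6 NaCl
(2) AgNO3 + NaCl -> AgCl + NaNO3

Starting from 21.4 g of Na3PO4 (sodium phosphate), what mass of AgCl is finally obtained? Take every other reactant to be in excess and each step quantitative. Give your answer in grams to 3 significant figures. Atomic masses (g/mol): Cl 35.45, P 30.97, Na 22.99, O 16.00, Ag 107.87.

M(Na3PO4) = 3(22.99) + 30.97 + 4(16.00) = 163.94 g/mol.
M(AgCl) = 107.87 + 35.45 = 143.32 g/mol.
n(Na3PO4) = 21.40 / 163.94 = 0.1305 mol.
Step 1 gives a 2:6 ratio of Na3PO4 to NaCl, so n(NaCl) = 0.3916 mol.
In step 2 the NaCl:AgCl ratio is 1:1, so n(AgCl) = 0.3916 mol.
Mass of AgCl = 0.3916 × 143.32 = 56.13 g.

56.1 g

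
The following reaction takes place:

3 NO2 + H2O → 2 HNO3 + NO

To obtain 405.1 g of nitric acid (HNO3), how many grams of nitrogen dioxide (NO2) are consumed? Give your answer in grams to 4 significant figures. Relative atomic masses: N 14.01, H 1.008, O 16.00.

443.7 g

M(HNO3) = 1.008 + 14.01 + 3(16.00) = 63.018 g/mol.
M(NO2) = 14.01 + 2(16.00) = 46.01 g/mol.
n(HNO3) = 405.10 g / 63.018 g/mol = 6.4283 mol.
From the equation the HNO3:NO2 mole ratio is 2:3, so n(NO2) = 6.4283 × 3/2 = 9.6425 mol.
Mass of NO2 = 9.6425 mol × 46.01 g/mol = 443.65 g.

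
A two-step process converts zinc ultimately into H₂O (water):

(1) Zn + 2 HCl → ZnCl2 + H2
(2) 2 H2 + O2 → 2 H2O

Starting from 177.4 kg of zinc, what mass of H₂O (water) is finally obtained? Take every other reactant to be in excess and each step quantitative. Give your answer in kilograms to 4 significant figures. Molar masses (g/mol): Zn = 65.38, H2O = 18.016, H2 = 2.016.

48.88 kg

177.4 kg = 177400 g.
n(Zn) = 177400 / 65.38 = 2713.4 mol.
Step 1 gives a 1:1 ratio of Zn to H2, so n(H2) = 2713.4 mol.
In step 2 the H2:H2O ratio is 2:2, so n(H2O) = 2713.4 mol.
Mass of H2O = 2713.4 × 18.016 = 48884 g = 48.88 kg.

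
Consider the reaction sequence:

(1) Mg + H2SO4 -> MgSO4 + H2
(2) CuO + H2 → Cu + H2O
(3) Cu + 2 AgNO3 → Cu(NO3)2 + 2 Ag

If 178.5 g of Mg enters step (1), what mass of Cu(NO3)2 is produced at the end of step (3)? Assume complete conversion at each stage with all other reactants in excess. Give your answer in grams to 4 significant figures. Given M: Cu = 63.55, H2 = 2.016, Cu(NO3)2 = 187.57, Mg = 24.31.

1377 g

n(Mg) = 178.5 / 24.31 = 7.3427 mol.
Reaction (1): Mg→H2 ratio 1:1 ⇒ n(H2) = 7.3427 mol.
Reaction (2): H2→Cu ratio 1:1 ⇒ n(Cu) = 7.3427 mol.
Reaction (3): Cu→Cu(NO3)2 ratio 1:1 ⇒ n(Cu(NO3)2) = 7.3427 mol.
Mass of Cu(NO3)2 = 7.3427 × 187.57 = 1377.3 g.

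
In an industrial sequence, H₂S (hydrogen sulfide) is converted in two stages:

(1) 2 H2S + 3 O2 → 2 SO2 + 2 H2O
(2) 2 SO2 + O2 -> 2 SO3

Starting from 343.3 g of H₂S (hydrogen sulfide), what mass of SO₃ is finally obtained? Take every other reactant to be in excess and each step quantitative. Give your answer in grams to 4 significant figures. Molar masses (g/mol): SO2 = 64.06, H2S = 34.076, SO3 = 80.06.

n(H2S) = 343.30 / 34.076 = 10.075 mol.
Step 1 gives a 2:2 ratio of H2S to SO2, so n(SO2) = 10.075 mol.
In step 2 the SO2:SO3 ratio is 2:2, so n(SO3) = 10.075 mol.
Mass of SO3 = 10.075 × 80.06 = 806.57 g.

806.6 g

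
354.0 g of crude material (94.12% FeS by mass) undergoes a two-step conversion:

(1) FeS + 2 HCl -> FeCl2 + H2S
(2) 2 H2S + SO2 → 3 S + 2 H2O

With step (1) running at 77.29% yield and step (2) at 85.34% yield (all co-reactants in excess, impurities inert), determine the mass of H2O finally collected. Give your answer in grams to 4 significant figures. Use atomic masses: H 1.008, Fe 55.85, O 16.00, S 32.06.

Pure FeS = 354.0 × 0.9412 = 333.18 g.
M(FeS) = 55.85 + 32.06 = 87.91 g/mol.
M(H2O) = 2(1.008) + 16.00 = 18.016 g/mol.
n(FeS) = 333.18 / 87.91 = 3.7901 mol.
Step 1 (FeS:H2S = 1:1): theoretical n(H2S) = 3.7901 mol; at 77.29% yield, n(H2S) = 2.9293 mol.
Step 2 (H2S:H2O = 2:2): theoretical n(H2O) = 2.9293 mol, so theoretical mass = 2.9293 × 18.016 = 52.775 g.
At 85.34% yield, actual mass of H2O = 52.775 × 0.8534 = 45.038 g.

45.04 g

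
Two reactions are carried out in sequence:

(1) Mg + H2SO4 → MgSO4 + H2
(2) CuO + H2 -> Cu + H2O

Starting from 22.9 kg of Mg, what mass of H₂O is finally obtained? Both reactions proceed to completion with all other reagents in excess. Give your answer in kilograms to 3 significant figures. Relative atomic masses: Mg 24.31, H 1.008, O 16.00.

M(Mg) = 24.31 g/mol.
M(H2O) = 2(1.008) + 16.00 = 18.016 g/mol.
22.9 kg = 22900 g.
n(Mg) = 22900 / 24.31 = 942.0 mol.
Step 1 gives a 1:1 ratio of Mg to H2, so n(H2) = 942.0 mol.
In step 2 the H2:H2O ratio is 1:1, so n(H2O) = 942.0 mol.
Mass of H2O = 942.0 × 18.016 = 16970 g = 17.0 kg.

17.0 kg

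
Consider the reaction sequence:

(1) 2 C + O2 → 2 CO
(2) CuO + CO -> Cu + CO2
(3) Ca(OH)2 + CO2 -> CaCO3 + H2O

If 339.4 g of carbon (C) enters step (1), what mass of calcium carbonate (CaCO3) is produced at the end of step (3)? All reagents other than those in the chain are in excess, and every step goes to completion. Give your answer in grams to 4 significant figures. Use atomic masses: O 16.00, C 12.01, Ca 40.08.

M(C) = 12.01 g/mol.
M(CaCO3) = 40.08 + 12.01 + 3(16.00) = 100.09 g/mol.
n(C) = 339.4 / 12.01 = 28.260 mol.
Reaction (1): C→CO ratio 2:2 ⇒ n(CO) = 28.260 mol.
Reaction (2): CO→CO2 ratio 1:1 ⇒ n(CO2) = 28.260 mol.
Reaction (3): CO2→CaCO3 ratio 1:1 ⇒ n(CaCO3) = 28.260 mol.
Mass of CaCO3 = 28.260 × 100.09 = 2828.5 g.

2829 g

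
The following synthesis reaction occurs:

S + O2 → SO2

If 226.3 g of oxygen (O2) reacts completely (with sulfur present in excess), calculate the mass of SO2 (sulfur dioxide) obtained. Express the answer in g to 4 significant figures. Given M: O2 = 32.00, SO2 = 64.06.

453.0 g

n(O2) = 226.30 g / 32.00 g/mol = 7.0719 mol.
From the equation the O2:SO2 mole ratio is 1:1, so n(SO2) = 7.0719 × 1/1 = 7.0719 mol.
Mass of SO2 = 7.0719 mol × 64.06 g/mol = 453.02 g.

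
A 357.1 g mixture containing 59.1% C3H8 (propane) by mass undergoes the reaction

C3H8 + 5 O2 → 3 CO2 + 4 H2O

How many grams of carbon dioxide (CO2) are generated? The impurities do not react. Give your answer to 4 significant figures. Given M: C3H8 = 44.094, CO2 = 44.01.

Mass of pure C3H8 = 357.1 g × 0.591 = 211.05 g.
n(C3H8) = 211.05 g / 44.094 g/mol = 4.7863 mol.
From the equation the C3H8:CO2 mole ratio is 1:3, so n(CO2) = 4.7863 × 3/1 = 14.359 mol.
Mass of CO2 = 14.359 mol × 44.01 g/mol = 631.93 g.

631.9 g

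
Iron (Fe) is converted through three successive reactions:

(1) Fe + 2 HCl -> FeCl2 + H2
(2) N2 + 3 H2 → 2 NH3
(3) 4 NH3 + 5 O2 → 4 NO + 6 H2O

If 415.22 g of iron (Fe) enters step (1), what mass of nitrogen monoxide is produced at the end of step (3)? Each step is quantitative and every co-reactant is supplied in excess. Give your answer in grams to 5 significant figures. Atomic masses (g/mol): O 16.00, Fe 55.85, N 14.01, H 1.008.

M(Fe) = 55.85 g/mol.
M(NO) = 14.01 + 16.00 = 30.01 g/mol.
n(Fe) = 415.22 / 55.85 = 7.43456 mol.
Reaction (1): Fe→H2 ratio 1:1 ⇒ n(H2) = 7.43456 mol.
Reaction (2): H2→NH3 ratio 3:2 ⇒ n(NH3) = 4.95637 mol.
Reaction (3): NH3→NO ratio 4:4 ⇒ n(NO) = 4.95637 mol.
Mass of NO = 4.95637 × 30.01 = 148.741 g.

148.74 g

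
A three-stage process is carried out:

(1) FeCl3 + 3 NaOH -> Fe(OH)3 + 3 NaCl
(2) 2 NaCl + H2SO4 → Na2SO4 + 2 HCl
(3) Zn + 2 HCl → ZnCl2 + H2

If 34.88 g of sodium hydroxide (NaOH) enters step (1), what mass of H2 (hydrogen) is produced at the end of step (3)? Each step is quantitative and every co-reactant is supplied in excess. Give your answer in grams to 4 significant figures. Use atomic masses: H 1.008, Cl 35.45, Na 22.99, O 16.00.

0.8790 g

M(NaOH) = 22.99 + 16.00 + 1.008 = 39.998 g/mol.
M(H2) = 2(1.008) = 2.016 g/mol.
n(NaOH) = 34.88 / 39.998 = 0.87204 mol.
Reaction (1): NaOH→NaCl ratio 3:3 ⇒ n(NaCl) = 0.87204 mol.
Reaction (2): NaCl→HCl ratio 2:2 ⇒ n(HCl) = 0.87204 mol.
Reaction (3): HCl→H2 ratio 2:1 ⇒ n(H2) = 0.43602 mol.
Mass of H2 = 0.43602 × 2.016 = 0.87902 g.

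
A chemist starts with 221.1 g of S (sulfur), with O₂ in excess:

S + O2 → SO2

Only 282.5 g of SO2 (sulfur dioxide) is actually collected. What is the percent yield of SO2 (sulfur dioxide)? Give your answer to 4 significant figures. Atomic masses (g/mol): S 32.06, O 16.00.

63.94 %

M(S) = 32.06 g/mol.
M(SO2) = 32.06 + 2(16.00) = 64.06 g/mol.
n(S) = 221.10 g / 32.06 g/mol = 6.8964 mol.
From the equation the S:SO2 mole ratio is 1:1, so n(SO2) = 6.8964 × 1/1 = 6.8964 mol.
Mass of SO2 = 6.8964 mol × 64.06 g/mol = 441.79 g.
This is the theoretical yield. Percent yield = 282.5 g / 441.79 g × 100% = 63.945%.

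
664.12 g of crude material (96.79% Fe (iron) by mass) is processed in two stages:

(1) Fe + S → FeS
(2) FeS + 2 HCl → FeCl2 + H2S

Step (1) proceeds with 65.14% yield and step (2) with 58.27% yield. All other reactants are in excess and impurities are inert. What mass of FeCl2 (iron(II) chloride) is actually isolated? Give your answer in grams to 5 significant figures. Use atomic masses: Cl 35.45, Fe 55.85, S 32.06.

Pure Fe = 664.12 × 0.9679 = 642.802 g.
M(Fe) = 55.85 g/mol.
M(FeCl2) = 55.85 + 2(35.45) = 126.75 g/mol.
n(Fe) = 642.802 / 55.85 = 11.5094 mol.
Step 1 (Fe:FeS = 1:1): theoretical n(FeS) = 11.5094 mol; at 65.14% yield, n(FeS) = 7.49724 mol.
Step 2 (FeS:FeCl2 = 1:1): theoretical n(FeCl2) = 7.49724 mol, so theoretical mass = 7.49724 × 126.75 = 950.276 g.
At 58.27% yield, actual mass of FeCl2 = 950.276 × 0.5827 = 553.726 g.

553.73 g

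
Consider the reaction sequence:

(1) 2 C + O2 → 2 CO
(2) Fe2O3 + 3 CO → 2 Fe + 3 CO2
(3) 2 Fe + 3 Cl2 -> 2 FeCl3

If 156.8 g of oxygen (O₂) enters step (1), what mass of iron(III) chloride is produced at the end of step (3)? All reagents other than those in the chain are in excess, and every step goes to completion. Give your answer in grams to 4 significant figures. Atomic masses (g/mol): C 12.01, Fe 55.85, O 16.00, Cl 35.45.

1060 g

M(O2) = 2(16.00) = 32.00 g/mol.
M(FeCl3) = 55.85 + 3(35.45) = 162.20 g/mol.
n(O2) = 156.8 / 32.00 = 4.9000 mol.
Reaction (1): O2→CO ratio 1:2 ⇒ n(CO) = 9.8000 mol.
Reaction (2): CO→Fe ratio 3:2 ⇒ n(Fe) = 6.5333 mol.
Reaction (3): Fe→FeCl3 ratio 2:2 ⇒ n(FeCl3) = 6.5333 mol.
Mass of FeCl3 = 6.5333 × 162.20 = 1059.7 g.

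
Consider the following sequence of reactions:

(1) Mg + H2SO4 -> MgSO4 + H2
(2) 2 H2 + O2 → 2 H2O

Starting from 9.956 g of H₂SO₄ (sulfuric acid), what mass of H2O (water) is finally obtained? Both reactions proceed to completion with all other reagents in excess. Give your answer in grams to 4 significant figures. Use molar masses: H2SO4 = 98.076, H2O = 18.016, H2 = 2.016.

n(H2SO4) = 9.9560 / 98.076 = 0.10151 mol.
Step 1 gives a 1:1 ratio of H2SO4 to H2, so n(H2) = 0.10151 mol.
In step 2 the H2:H2O ratio is 2:2, so n(H2O) = 0.10151 mol.
Mass of H2O = 0.10151 × 18.016 = 1.8289 g.

1.829 g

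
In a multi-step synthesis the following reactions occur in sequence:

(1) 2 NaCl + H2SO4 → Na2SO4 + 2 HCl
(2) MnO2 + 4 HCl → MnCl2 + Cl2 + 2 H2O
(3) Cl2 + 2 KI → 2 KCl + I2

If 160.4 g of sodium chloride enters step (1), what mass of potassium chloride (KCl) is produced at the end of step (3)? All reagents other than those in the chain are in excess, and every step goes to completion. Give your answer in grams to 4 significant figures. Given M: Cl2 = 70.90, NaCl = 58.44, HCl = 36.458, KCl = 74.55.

102.3 g

n(NaCl) = 160.4 / 58.44 = 2.7447 mol.
Reaction (1): NaCl→HCl ratio 2:2 ⇒ n(HCl) = 2.7447 mol.
Reaction (2): HCl→Cl2 ratio 4:1 ⇒ n(Cl2) = 0.68617 mol.
Reaction (3): Cl2→KCl ratio 1:2 ⇒ n(KCl) = 1.3723 mol.
Mass of KCl = 1.3723 × 74.55 = 102.31 g.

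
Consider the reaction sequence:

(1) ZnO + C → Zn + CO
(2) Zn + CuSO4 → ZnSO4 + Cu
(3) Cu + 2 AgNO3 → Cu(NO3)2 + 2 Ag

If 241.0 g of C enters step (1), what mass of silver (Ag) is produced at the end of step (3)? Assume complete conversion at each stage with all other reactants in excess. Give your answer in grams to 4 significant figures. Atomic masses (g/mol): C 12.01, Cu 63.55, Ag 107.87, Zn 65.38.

4329 g

M(C) = 12.01 g/mol.
M(Ag) = 107.87 g/mol.
n(C) = 241.0 / 12.01 = 20.067 mol.
Reaction (1): C→Zn ratio 1:1 ⇒ n(Zn) = 20.067 mol.
Reaction (2): Zn→Cu ratio 1:1 ⇒ n(Cu) = 20.067 mol.
Reaction (3): Cu→Ag ratio 1:2 ⇒ n(Ag) = 40.133 mol.
Mass of Ag = 40.133 × 107.87 = 4329.2 g.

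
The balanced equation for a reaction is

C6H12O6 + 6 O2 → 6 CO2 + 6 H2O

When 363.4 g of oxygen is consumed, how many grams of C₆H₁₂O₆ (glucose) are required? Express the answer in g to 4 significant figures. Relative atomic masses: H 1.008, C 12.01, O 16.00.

341.0 g

M(O2) = 2(16.00) = 32.00 g/mol.
M(C6H12O6) = 6(12.01) + 12(1.008) + 6(16.00) = 180.156 g/mol.
n(O2) = 363.40 g / 32.00 g/mol = 11.356 mol.
From the equation the O2:C6H12O6 mole ratio is 6:1, so n(C6H12O6) = 11.356 × 1/6 = 1.8927 mol.
Mass of C6H12O6 = 1.8927 mol × 180.156 g/mol = 340.98 g.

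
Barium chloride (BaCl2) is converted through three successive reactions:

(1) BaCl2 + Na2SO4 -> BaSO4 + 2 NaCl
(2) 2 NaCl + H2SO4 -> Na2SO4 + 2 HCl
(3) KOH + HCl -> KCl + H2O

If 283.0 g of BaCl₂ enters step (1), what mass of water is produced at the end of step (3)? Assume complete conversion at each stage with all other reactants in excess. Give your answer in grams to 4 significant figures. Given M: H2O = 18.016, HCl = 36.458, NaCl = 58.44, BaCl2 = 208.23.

48.97 g

n(BaCl2) = 283.0 / 208.23 = 1.3591 mol.
Reaction (1): BaCl2→NaCl ratio 1:2 ⇒ n(NaCl) = 2.7181 mol.
Reaction (2): NaCl→HCl ratio 2:2 ⇒ n(HCl) = 2.7181 mol.
Reaction (3): HCl→H2O ratio 1:1 ⇒ n(H2O) = 2.7181 mol.
Mass of H2O = 2.7181 × 18.016 = 48.970 g.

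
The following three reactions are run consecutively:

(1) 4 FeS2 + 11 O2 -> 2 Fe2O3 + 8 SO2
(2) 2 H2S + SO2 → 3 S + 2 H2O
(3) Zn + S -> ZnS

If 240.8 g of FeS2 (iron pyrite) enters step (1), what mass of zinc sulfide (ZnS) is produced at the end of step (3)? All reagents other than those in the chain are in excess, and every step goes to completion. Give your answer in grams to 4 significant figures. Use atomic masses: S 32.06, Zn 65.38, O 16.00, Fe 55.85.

1173 g

M(FeS2) = 55.85 + 2(32.06) = 119.97 g/mol.
M(ZnS) = 65.38 + 32.06 = 97.44 g/mol.
n(FeS2) = 240.8 / 119.97 = 2.0072 mol.
Reaction (1): FeS2→SO2 ratio 4:8 ⇒ n(SO2) = 4.0143 mol.
Reaction (2): SO2→S ratio 1:3 ⇒ n(S) = 12.043 mol.
Reaction (3): S→ZnS ratio 1:1 ⇒ n(ZnS) = 12.043 mol.
Mass of ZnS = 12.043 × 97.44 = 1173.5 g.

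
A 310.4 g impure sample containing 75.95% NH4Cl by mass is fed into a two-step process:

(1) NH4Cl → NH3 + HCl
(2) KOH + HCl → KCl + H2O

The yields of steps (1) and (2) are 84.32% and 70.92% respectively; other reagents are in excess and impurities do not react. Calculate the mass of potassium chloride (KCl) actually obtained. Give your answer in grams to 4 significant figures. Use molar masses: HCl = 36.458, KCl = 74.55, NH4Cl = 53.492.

Pure NH4Cl = 310.4 × 0.7595 = 235.75 g.
n(NH4Cl) = 235.75 / 53.492 = 4.4072 mol.
Step 1 (NH4Cl:HCl = 1:1): theoretical n(HCl) = 4.4072 mol; at 84.32% yield, n(HCl) = 3.7161 mol.
Step 2 (HCl:KCl = 1:1): theoretical n(KCl) = 3.7161 mol, so theoretical mass = 3.7161 × 74.55 = 277.04 g.
At 70.92% yield, actual mass of KCl = 277.04 × 0.7092 = 196.48 g.

196.5 g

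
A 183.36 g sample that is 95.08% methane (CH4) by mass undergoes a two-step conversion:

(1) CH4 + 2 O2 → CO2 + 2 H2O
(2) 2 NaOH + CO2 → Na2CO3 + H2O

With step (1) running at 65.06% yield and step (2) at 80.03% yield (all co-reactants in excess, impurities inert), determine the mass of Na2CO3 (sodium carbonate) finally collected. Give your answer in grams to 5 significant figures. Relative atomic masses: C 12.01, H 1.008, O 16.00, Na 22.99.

Pure CH4 = 183.36 × 0.9508 = 174.339 g.
M(CH4) = 12.01 + 4(1.008) = 16.042 g/mol.
M(Na2CO3) = 2(22.99) + 12.01 + 3(16.00) = 105.99 g/mol.
n(CH4) = 174.339 / 16.042 = 10.8676 mol.
Step 1 (CH4:CO2 = 1:1): theoretical n(CO2) = 10.8676 mol; at 65.06% yield, n(CO2) = 7.07049 mol.
Step 2 (CO2:Na2CO3 = 1:1): theoretical n(Na2CO3) = 7.07049 mol, so theoretical mass = 7.07049 × 105.99 = 749.401 g.
At 80.03% yield, actual mass of Na2CO3 = 749.401 × 0.8003 = 599.746 g.

599.75 g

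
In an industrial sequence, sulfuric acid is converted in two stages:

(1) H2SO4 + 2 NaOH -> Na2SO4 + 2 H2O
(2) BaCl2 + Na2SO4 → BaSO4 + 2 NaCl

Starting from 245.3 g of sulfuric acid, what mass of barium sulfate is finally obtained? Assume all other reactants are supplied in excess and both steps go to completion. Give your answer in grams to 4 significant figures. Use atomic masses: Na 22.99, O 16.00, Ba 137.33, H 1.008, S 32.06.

M(H2SO4) = 2(1.008) + 32.06 + 4(16.00) = 98.076 g/mol.
M(BaSO4) = 137.33 + 32.06 + 4(16.00) = 233.39 g/mol.
n(H2SO4) = 245.30 / 98.076 = 2.5011 mol.
Step 1 gives a 1:1 ratio of H2SO4 to Na2SO4, so n(Na2SO4) = 2.5011 mol.
In step 2 the Na2SO4:BaSO4 ratio is 1:1, so n(BaSO4) = 2.5011 mol.
Mass of BaSO4 = 2.5011 × 233.39 = 583.74 g.

583.7 g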